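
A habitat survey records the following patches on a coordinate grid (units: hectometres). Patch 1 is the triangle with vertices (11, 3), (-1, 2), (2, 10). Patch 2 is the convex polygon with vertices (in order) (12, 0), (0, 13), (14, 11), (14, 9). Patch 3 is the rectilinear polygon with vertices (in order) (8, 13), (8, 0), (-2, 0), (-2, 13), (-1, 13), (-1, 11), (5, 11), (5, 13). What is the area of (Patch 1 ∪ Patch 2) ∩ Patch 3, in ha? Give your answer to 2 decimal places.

64.72

The region (Patch 1 ∪ Patch 2) ∩ Patch 3 is the polygon with vertices (2,10), (4.727,7.879), (1.846,11), (5,11), (5,12.286), (8,11.857), (8,2.75), (-1,2).
By the shoelace formula its area is 64.72.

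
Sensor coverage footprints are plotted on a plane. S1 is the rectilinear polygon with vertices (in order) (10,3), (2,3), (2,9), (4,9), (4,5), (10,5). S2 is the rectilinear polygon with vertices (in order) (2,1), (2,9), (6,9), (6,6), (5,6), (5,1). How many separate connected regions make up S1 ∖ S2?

S1 ∖ S2 is a single connected region.

1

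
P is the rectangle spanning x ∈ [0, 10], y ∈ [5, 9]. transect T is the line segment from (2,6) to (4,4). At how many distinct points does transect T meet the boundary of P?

The segment meets the boundary at (3,5).

1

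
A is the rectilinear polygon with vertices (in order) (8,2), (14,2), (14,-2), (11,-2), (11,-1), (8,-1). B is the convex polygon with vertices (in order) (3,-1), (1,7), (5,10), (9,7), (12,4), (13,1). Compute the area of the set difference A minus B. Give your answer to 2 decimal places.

13.67

|A| = 21, |A∩B| = 7.3333.
|A ∖ B| = |A| − |A∩B| = 21 − 7.3333 = 13.67.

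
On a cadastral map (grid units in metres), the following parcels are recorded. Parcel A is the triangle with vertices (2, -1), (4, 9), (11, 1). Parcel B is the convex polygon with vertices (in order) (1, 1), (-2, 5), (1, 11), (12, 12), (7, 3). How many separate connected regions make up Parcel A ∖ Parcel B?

Parcel A ∖ Parcel B is a single connected region.

1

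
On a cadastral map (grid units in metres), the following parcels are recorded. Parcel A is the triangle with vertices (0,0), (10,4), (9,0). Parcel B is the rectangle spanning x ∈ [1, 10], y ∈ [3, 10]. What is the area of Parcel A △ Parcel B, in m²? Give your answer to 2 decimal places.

78.75

|Parcel A| = 18, |Parcel B| = 63, |Parcel A∩Parcel B| = 1.125.
|Parcel A △ Parcel B| = |Parcel A| + |Parcel B| − 2·|Parcel A∩Parcel B| = 18 + 63 − 2.25 = 78.75.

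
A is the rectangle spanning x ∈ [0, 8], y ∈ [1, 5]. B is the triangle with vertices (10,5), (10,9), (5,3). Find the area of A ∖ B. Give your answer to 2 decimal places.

29.47

|A| = 32, |A∩B| = 2.5333.
|A ∖ B| = |A| − |A∩B| = 32 − 2.5333 = 29.47.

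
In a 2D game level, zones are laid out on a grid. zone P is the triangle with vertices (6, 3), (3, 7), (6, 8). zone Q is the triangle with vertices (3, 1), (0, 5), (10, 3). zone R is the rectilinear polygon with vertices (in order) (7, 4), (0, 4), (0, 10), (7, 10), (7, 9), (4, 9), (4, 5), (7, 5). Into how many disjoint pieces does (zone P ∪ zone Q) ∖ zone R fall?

2

(zone P ∪ zone Q) ∖ zone R splits into 2 disjoint pieces (area 5.1667, area 14.9676).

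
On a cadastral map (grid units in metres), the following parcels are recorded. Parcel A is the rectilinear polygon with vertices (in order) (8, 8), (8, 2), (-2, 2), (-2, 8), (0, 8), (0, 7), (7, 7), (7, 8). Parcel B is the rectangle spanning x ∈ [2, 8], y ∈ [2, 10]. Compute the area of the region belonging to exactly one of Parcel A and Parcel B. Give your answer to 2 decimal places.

39.00

|Parcel A| = 53, |Parcel B| = 48, |Parcel A∩Parcel B| = 31.
|Parcel A △ Parcel B| = |Parcel A| + |Parcel B| − 2·|Parcel A∩Parcel B| = 53 + 48 − 62 = 39.00.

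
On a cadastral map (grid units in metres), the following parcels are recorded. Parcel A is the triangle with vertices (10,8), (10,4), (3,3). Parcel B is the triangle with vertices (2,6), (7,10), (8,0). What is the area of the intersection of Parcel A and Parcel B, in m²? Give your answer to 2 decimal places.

The intersection is the polygon with vertices (4.75,3.25), (4.167,3.833), (7.387,6.133), (7.634,3.662).
By the shoelace formula its area is 5.22.

5.22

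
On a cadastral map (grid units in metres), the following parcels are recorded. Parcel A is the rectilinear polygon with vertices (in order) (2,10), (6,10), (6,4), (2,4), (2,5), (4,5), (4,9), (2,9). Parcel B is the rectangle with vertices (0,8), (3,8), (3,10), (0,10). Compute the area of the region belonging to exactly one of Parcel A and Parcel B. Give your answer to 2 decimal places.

20.00

|Parcel A| = 16, |Parcel B| = 6, |Parcel A∩Parcel B| = 1.
|Parcel A △ Parcel B| = |Parcel A| + |Parcel B| − 2·|Parcel A∩Parcel B| = 16 + 6 − 2 = 20.00.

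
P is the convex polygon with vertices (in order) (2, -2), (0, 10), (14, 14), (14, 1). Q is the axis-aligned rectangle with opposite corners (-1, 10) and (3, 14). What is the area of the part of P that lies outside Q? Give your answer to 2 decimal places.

|P| = 166, |P∩Q| = 1.2857.
|P ∖ Q| = |P| − |P∩Q| = 166 − 1.2857 = 164.71.

164.71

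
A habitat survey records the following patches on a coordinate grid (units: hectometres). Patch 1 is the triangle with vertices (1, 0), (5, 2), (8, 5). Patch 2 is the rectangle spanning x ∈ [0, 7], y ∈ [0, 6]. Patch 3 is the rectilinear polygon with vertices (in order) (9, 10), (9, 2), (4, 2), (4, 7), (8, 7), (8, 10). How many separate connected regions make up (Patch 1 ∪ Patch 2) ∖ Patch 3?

(Patch 1 ∪ Patch 2) ∖ Patch 3 is a single connected region.

1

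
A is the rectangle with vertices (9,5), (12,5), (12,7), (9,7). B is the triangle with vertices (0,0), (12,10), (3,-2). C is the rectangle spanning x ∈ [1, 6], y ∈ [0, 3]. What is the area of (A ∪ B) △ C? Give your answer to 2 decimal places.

|A ∪ B| = 32.625.
|(A ∪ B) ∩ C| = 10.6833.
|(A ∪ B) △ C| = 32.625 + 15 − 21.3667 = 26.26.

26.26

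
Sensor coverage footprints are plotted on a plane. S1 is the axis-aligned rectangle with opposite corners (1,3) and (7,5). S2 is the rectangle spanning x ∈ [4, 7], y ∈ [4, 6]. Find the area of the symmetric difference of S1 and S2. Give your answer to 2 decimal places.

12.00

|S1∩S2|: x∈[4,7], y∈[4,5] → 3·1 = 3.
|S1 △ S2| = |S1| + |S2| − 2·|S1∩S2| = 12 + 6 − 6 = 12.00.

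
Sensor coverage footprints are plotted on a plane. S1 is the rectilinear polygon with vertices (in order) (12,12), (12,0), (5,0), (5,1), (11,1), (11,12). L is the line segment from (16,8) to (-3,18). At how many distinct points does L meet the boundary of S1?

The segment meets the boundary at (11,10.632), (12,10.105).

2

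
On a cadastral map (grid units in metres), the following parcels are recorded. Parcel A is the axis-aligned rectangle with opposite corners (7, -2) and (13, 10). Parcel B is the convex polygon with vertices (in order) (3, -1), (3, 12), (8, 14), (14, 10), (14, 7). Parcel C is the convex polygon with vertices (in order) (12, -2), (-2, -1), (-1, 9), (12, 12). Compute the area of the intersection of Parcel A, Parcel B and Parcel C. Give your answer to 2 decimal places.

The intersection is the polygon with vertices (12,10), (12,5.545), (7,1.909), (7,10).
By the shoelace formula its area is 31.36.

31.36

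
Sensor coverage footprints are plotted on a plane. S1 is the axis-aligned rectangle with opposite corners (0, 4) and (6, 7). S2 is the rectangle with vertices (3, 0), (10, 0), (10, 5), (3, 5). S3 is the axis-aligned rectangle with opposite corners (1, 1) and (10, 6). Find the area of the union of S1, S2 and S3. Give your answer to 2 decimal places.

By inclusion–exclusion:
Individual areas: |S1| = 18, |S2| = 35, |S3| = 45.
|S1∩S2|: x∈[3,6], y∈[4,5] → 3·1 = 3.
|S1∩S3|: x∈[1,6], y∈[4,6] → 5·2 = 10.
|S2∩S3|: x∈[3,10], y∈[1,5] → 7·4 = 28.
|S1∩S2∩S3| = 3.
|S1 ∪ S2 ∪ S3| = 98 − 41 + 3 = 60.00.

60.00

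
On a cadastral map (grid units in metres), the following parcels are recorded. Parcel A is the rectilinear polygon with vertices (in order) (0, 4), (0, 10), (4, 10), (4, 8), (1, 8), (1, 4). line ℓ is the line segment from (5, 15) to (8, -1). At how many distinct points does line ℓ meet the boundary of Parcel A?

0

The segment lies entirely outside Parcel A and never meets its boundary.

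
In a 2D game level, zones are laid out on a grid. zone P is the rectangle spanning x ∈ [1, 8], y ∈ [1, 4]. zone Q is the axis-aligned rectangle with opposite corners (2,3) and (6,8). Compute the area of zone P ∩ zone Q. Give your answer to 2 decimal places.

|zone P∩zone Q|: x∈[2,6], y∈[3,4] → 4·1 = 4.

4.00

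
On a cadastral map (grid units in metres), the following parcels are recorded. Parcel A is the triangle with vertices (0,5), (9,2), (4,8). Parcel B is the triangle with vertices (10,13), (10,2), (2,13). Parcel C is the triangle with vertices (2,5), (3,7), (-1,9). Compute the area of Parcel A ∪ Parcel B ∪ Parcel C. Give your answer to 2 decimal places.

By inclusion–exclusion:
Individual areas: |Parcel A| = 19.5, |Parcel B| = 44, |Parcel C| = 5.
|Parcel A∩Parcel B| = 0.
|Parcel A∩Parcel C| = 1.39.
|Parcel B∩Parcel C| = 0.
|Parcel A∩Parcel B∩Parcel C| = 0.
|Parcel A ∪ Parcel B ∪ Parcel C| = 68.5 − 1.39 + 0 = 67.11.

67.11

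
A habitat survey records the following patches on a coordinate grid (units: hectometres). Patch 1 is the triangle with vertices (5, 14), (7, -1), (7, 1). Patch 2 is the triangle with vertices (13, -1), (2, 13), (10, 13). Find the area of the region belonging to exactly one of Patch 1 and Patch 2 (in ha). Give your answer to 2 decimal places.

|Patch 1| = 2, |Patch 2| = 56, |Patch 1∩Patch 2| = 0.3463.
|Patch 1 △ Patch 2| = |Patch 1| + |Patch 2| − 2·|Patch 1∩Patch 2| = 2 + 56 − 0.6927 = 57.31.

57.31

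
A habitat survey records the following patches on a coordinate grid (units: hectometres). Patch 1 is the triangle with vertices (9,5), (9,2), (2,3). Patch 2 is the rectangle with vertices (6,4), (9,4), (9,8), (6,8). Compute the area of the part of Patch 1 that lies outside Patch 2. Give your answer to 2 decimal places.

8.79

|Patch 1| = 10.5, |Patch 1∩Patch 2| = 1.7143.
|Patch 1 ∖ Patch 2| = |Patch 1| − |Patch 1∩Patch 2| = 10.5 − 1.7143 = 8.79.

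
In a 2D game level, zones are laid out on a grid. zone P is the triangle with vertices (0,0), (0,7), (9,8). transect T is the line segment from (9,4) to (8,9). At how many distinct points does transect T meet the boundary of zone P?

The segment meets the boundary at (8.217,7.913), (8.321,7.396).

2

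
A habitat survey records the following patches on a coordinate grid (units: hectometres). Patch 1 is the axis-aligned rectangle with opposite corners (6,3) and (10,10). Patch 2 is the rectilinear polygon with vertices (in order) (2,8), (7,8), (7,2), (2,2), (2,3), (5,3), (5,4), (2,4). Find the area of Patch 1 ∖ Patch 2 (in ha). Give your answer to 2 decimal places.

|Patch 1| = 28, |Patch 1∩Patch 2| = 5.
|Patch 1 ∖ Patch 2| = |Patch 1| − |Patch 1∩Patch 2| = 28 − 5 = 23.00.

23.00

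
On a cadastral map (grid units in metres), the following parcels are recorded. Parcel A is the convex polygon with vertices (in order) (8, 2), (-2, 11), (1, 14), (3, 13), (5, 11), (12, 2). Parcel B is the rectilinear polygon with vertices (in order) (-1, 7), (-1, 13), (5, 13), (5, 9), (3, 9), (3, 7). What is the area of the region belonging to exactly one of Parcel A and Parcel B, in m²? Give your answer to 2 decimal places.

44.68

|Parcel A| = 61, |Parcel B| = 32, |Parcel A∩Parcel B| = 24.1611.
|Parcel A △ Parcel B| = |Parcel A| + |Parcel B| − 2·|Parcel A∩Parcel B| = 61 + 32 − 48.3222 = 44.68.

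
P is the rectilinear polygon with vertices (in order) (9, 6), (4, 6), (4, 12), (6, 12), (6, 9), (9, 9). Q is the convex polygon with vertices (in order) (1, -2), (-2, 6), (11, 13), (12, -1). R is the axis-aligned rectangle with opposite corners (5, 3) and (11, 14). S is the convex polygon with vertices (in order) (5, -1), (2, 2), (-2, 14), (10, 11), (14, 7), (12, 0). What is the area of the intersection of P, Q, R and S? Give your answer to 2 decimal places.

13.04

The intersection is the polygon with vertices (6,9), (9,9), (9,6), (5,6), (5,9.769), (6,10.308).
By the shoelace formula its area is 13.04.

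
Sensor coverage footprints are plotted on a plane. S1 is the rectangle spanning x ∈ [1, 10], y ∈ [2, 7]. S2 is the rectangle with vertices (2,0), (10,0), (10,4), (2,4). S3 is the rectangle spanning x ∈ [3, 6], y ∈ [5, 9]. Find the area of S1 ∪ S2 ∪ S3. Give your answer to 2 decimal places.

67.00

By inclusion–exclusion:
Individual areas: |S1| = 45, |S2| = 32, |S3| = 12.
|S1∩S2|: x∈[2,10], y∈[2,4] → 8·2 = 16.
|S1∩S3|: x∈[3,6], y∈[5,7] → 3·2 = 6.
|S2∩S3| = 0 (no overlap).
|S1∩S2∩S3| = 0.
|S1 ∪ S2 ∪ S3| = 89 − 22 + 0 = 67.00.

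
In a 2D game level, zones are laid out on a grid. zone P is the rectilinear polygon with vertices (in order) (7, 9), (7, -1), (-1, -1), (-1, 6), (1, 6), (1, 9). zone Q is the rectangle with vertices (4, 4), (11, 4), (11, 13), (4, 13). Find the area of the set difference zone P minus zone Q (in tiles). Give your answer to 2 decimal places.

59.00

|zone P| = 74, |zone P∩zone Q| = 15.
|zone P ∖ zone Q| = |zone P| − |zone P∩zone Q| = 74 − 15 = 59.00.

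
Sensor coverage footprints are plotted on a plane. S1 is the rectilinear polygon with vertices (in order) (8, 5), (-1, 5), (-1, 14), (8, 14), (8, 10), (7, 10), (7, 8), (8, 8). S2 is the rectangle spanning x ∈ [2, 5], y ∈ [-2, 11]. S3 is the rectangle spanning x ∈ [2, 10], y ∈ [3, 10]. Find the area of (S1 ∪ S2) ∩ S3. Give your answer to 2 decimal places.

34.00

|S1 ∪ S2| = 100.
|(S1 ∪ S2) ∩ S3| = 34.00.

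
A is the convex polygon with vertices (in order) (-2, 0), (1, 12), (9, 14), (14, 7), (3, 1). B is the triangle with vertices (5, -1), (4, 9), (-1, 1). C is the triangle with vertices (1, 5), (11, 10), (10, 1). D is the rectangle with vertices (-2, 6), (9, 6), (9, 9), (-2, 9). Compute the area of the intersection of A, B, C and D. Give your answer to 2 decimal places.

0.40

The intersection is the polygon with vertices (4.238,6.619), (4.3,6), (3,6).
By the shoelace formula its area is 0.40.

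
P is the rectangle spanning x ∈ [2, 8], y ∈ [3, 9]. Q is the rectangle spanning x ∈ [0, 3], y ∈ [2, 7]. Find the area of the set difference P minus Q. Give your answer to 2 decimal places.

|P∩Q|: x∈[2,3], y∈[3,7] → 1·4 = 4.
|P| = 36.
|P ∖ Q| = |P| − |P∩Q| = 36 − 4 = 32.00.

32.00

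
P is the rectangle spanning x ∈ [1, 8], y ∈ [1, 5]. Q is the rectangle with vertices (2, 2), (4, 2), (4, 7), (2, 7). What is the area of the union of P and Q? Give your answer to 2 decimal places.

By inclusion–exclusion:
Individual areas: |P| = 28, |Q| = 10.
|P∩Q|: x∈[2,4], y∈[2,5] → 2·3 = 6.
|P ∪ Q| = 38 − 6 = 32.00.

32.00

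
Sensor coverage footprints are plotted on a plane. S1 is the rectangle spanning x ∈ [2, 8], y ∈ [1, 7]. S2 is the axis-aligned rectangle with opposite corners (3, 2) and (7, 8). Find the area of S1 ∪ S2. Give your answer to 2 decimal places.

By inclusion–exclusion:
Individual areas: |S1| = 36, |S2| = 24.
|S1∩S2|: x∈[3,7], y∈[2,7] → 4·5 = 20.
|S1 ∪ S2| = 60 − 20 = 40.00.

40.00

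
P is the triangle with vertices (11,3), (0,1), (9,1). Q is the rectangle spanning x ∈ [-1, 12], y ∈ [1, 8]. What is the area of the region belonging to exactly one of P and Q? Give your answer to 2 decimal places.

|P| = 9, |Q| = 91, |P∩Q| = 9.
|P △ Q| = |P| + |Q| − 2·|P∩Q| = 9 + 91 − 18 = 82.00.

82.00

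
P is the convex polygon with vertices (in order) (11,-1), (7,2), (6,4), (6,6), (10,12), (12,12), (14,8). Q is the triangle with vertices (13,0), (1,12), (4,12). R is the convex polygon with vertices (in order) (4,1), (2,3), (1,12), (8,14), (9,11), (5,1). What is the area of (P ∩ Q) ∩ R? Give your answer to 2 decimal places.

0.93

The region (P ∩ Q) ∩ R is the polygon with vertices (7.522,7.304), (7,6), (6.4,6.6), (7.176,7.765).
By the shoelace formula its area is 0.93.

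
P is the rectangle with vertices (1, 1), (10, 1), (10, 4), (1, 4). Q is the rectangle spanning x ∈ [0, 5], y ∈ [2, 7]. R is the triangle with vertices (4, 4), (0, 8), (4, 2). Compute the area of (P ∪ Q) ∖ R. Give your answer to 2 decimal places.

|P ∪ Q| = 44.
|(P ∪ Q) ∩ R| = 3.8333.
|(P ∪ Q) ∖ R| = 44 − 3.8333 = 40.17.

40.17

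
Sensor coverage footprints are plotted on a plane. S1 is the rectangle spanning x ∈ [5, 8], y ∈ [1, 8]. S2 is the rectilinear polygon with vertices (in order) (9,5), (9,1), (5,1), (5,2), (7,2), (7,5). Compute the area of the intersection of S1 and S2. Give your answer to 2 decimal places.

The intersection is the polygon with vertices (8,1), (5,1), (5,2), (7,2), (7,5), (8,5).
By the shoelace formula its area is 6.00.

6.00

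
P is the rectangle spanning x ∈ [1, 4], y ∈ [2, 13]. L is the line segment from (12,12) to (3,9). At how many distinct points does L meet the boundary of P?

1

The segment meets the boundary at (4,9.333).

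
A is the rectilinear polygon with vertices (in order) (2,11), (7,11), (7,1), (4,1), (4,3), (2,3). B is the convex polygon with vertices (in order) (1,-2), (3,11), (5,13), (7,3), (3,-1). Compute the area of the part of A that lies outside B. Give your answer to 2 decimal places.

|A| = 46, |A∩B| = 34.35.
|A ∖ B| = |A| − |A∩B| = 46 − 34.35 = 11.65.

11.65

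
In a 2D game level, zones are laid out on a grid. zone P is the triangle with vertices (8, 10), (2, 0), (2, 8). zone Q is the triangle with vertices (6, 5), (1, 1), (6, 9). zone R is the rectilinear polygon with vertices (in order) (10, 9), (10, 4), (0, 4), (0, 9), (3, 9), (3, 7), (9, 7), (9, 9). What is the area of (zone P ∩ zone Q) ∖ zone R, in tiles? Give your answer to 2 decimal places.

3.57

|zone P ∩ zone Q| = 7.9974.
|(zone P ∩ zone Q) ∩ zone R| = 4.4292.
|(zone P ∩ zone Q) ∖ zone R| = 7.9974 − 4.4292 = 3.57.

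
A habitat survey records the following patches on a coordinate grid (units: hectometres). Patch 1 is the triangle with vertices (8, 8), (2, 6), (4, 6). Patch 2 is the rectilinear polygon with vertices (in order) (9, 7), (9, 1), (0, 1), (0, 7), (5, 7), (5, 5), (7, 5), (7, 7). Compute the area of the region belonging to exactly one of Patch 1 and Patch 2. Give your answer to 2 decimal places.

|Patch 1| = 2, |Patch 2| = 50, |Patch 1∩Patch 2| = 1.25.
|Patch 1 △ Patch 2| = |Patch 1| + |Patch 2| − 2·|Patch 1∩Patch 2| = 2 + 50 − 2.5 = 49.50.

49.50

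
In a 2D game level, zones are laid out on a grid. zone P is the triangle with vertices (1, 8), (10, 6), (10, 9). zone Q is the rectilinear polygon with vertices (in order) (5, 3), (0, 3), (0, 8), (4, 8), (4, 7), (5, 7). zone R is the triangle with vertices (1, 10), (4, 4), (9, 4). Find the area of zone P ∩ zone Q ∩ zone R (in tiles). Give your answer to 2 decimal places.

The intersection is the polygon with vertices (3.667,8), (4,7.75), (4,7.333), (2.125,7.75), (2,8).
By the shoelace formula its area is 0.83.

0.83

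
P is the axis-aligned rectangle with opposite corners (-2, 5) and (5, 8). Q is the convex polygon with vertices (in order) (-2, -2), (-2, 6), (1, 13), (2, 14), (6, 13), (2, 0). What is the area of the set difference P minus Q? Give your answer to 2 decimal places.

|P| = 21, |P∩Q| = 17.1429.
|P ∖ Q| = |P| − |P∩Q| = 21 − 17.1429 = 3.86.

3.86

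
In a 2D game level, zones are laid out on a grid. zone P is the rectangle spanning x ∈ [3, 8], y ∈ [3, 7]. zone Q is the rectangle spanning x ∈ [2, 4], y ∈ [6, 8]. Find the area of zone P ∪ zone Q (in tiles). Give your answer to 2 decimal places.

By inclusion–exclusion:
Individual areas: |zone P| = 20, |zone Q| = 4.
|zone P∩zone Q|: x∈[3,4], y∈[6,7] → 1·1 = 1.
|zone P ∪ zone Q| = 24 − 1 = 23.00.

23.00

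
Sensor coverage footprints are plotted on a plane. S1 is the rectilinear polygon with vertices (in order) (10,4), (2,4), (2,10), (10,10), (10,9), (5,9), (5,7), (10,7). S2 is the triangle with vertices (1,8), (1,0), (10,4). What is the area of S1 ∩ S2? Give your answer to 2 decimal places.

14.22

The intersection is the polygon with vertices (2,4), (2,7.556), (10,4).
By the shoelace formula its area is 14.22.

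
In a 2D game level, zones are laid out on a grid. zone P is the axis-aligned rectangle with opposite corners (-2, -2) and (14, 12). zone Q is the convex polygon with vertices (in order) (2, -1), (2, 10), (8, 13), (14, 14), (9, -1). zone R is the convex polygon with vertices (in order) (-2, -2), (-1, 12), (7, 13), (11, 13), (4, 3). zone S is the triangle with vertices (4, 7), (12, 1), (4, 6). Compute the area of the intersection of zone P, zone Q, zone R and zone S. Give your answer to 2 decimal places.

The intersection is the polygon with vertices (5.461,5.087), (4,6), (4,7), (5.836,5.623).
By the shoelace formula its area is 1.48.

1.48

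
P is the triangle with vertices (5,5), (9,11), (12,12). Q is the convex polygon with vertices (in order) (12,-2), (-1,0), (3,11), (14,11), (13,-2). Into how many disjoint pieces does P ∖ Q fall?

1

P ∖ Q is a single connected region.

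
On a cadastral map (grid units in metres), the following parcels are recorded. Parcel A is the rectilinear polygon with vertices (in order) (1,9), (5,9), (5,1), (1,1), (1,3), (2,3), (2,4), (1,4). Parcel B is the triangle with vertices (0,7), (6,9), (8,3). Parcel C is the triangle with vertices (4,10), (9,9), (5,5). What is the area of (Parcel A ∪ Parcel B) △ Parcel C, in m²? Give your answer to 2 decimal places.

|Parcel A ∪ Parcel B| = 41.
|(Parcel A ∪ Parcel B) ∩ Parcel C| = 6.0583.
|(Parcel A ∪ Parcel B) △ Parcel C| = 41 + 12 − 12.1167 = 40.88.

40.88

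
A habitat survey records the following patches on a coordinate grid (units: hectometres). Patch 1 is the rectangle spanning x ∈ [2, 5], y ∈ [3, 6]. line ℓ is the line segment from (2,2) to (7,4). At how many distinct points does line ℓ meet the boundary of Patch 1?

The segment meets the boundary at (5,3.2), (4.5,3).

2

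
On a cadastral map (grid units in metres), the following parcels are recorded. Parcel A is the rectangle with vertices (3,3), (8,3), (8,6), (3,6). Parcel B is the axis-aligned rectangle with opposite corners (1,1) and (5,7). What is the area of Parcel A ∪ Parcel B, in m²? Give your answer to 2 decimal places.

By inclusion–exclusion:
Individual areas: |Parcel A| = 15, |Parcel B| = 24.
|Parcel A∩Parcel B|: x∈[3,5], y∈[3,6] → 2·3 = 6.
|Parcel A ∪ Parcel B| = 39 − 6 = 33.00.

33.00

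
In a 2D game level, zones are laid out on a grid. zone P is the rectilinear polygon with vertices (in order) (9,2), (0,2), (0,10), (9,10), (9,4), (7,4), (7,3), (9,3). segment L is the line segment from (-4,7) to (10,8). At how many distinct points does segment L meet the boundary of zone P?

2

The segment meets the boundary at (9,7.929), (0,7.286).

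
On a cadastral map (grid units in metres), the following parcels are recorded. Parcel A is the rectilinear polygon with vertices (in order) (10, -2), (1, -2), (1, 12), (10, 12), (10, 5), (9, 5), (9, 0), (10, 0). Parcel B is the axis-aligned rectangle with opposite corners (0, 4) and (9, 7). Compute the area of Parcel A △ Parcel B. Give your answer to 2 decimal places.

|Parcel A| = 121, |Parcel B| = 27, |Parcel A∩Parcel B| = 24.
|Parcel A △ Parcel B| = |Parcel A| + |Parcel B| − 2·|Parcel A∩Parcel B| = 121 + 27 − 48 = 100.00.

100.00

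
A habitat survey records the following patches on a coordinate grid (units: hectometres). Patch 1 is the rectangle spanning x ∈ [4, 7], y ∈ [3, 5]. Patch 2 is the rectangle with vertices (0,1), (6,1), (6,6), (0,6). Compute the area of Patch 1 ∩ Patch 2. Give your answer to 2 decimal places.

|Patch 1∩Patch 2|: x∈[4,6], y∈[3,5] → 2·2 = 4.

4.00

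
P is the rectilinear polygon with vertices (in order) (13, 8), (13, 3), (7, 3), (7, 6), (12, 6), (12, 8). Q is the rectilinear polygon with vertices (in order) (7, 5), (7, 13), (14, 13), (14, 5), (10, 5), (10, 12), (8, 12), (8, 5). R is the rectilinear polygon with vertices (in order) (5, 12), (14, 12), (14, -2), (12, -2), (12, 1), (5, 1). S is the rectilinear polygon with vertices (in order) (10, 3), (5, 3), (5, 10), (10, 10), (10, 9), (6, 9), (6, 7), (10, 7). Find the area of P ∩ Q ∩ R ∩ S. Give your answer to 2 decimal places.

1.00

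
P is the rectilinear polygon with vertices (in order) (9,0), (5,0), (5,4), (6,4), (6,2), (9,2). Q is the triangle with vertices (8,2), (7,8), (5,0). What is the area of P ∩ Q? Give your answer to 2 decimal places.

The intersection is the polygon with vertices (6,2), (8,2), (5,0), (6,4).
By the shoelace formula its area is 3.00.

3.00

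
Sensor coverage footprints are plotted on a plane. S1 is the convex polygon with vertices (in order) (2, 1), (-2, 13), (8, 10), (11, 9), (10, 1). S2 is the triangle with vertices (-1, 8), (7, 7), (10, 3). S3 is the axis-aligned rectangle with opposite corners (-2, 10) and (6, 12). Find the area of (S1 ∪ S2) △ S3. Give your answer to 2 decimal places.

|S1 ∪ S2| = 102.5901.
|(S1 ∪ S2) ∩ S3| = 11.4.
|(S1 ∪ S2) △ S3| = 102.5901 + 16 − 22.8 = 95.79.

95.79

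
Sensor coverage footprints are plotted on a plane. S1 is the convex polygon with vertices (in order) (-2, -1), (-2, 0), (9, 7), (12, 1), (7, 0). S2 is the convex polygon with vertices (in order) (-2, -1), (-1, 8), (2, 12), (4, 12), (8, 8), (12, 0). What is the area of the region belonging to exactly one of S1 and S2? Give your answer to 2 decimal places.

74.04

|S1| = 52.5, |S2| = 120.5, |S1∩S2| = 49.4778.
|S1 △ S2| = |S1| + |S2| − 2·|S1∩S2| = 52.5 + 120.5 − 98.9557 = 74.04.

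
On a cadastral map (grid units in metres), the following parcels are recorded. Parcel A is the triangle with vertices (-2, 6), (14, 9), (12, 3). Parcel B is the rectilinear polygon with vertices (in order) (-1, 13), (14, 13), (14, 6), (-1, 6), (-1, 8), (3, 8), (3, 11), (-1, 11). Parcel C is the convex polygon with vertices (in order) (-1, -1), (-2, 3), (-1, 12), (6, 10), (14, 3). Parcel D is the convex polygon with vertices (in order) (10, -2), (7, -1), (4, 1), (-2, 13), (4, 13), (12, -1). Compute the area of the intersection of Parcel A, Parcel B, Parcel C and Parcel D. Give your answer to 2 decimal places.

7.42

The intersection is the polygon with vertices (7.032,7.694), (8,6), (1.5,6), (1.2,6.6).
By the shoelace formula its area is 7.42.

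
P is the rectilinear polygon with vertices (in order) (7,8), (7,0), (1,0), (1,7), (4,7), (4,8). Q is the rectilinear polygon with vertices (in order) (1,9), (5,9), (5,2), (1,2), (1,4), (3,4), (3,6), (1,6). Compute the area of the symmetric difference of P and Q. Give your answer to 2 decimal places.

35.00

|P| = 45, |Q| = 24, |P∩Q| = 17.
|P △ Q| = |P| + |Q| − 2·|P∩Q| = 45 + 24 − 34 = 35.00.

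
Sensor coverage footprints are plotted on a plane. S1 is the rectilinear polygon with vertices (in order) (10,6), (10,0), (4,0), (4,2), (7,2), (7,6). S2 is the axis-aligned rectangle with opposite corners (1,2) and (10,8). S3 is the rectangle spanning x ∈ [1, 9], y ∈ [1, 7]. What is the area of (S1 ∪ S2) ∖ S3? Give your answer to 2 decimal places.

21.00

|S1 ∪ S2| = 66.
|(S1 ∪ S2) ∩ S3| = 45.
|(S1 ∪ S2) ∖ S3| = 66 − 45 = 21.00.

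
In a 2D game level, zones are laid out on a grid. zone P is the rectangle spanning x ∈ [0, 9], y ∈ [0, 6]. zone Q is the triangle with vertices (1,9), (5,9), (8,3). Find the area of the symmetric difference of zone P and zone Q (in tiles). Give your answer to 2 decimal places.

|zone P| = 54, |zone Q| = 12, |zone P∩zone Q| = 3.
|zone P △ zone Q| = |zone P| + |zone Q| − 2·|zone P∩zone Q| = 54 + 12 − 6 = 60.00.

60.00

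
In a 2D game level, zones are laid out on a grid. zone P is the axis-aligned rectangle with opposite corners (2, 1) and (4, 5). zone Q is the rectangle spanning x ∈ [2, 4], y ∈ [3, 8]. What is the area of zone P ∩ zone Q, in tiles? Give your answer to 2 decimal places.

4.00

|zone P∩zone Q|: x∈[2,4], y∈[3,5] → 2·2 = 4.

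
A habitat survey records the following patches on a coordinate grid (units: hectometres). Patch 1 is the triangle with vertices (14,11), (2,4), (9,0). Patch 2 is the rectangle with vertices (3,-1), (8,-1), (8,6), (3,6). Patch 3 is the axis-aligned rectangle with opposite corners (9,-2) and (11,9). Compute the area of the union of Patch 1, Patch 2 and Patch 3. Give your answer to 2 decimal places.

74.34

By inclusion–exclusion:
Individual areas: |Patch 1| = 48.5, |Patch 2| = 35, |Patch 3| = 22.
|Patch 1∩Patch 2| = 18.2798.
|Patch 1∩Patch 3| = 12.8798.
|Patch 2∩Patch 3| = 0 (no overlap).
|Patch 1∩Patch 2∩Patch 3| = 0.
|Patch 1 ∪ Patch 2 ∪ Patch 3| = 105.5 − 31.1595 + 0 = 74.34.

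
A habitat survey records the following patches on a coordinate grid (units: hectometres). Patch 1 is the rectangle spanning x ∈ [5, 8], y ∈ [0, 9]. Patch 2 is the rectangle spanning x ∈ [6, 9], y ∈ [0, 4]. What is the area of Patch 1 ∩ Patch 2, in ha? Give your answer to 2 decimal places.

|Patch 1∩Patch 2|: x∈[6,8], y∈[0,4] → 2·4 = 8.

8.00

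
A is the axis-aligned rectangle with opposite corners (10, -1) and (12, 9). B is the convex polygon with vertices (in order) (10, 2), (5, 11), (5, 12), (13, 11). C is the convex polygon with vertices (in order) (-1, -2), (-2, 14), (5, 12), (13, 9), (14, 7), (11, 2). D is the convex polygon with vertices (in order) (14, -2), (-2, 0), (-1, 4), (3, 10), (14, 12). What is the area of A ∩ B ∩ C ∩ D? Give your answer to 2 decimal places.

The intersection is the polygon with vertices (12,8), (10,2), (10,9), (12,9).
By the shoelace formula its area is 8.00.

8.00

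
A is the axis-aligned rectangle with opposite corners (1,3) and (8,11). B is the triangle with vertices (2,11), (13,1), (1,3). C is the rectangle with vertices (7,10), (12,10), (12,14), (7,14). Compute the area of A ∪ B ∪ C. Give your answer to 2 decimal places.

By inclusion–exclusion:
Individual areas: |A| = 56, |B| = 49, |C| = 20.
|A∩B| = 35.6364.
|A∩C|: x∈[7,8], y∈[10,11] → 1·1 = 1.
|B∩C| = 0.
|A∩B∩C| = 0.
|A ∪ B ∪ C| = 125 − 36.6364 + 0 = 88.36.

88.36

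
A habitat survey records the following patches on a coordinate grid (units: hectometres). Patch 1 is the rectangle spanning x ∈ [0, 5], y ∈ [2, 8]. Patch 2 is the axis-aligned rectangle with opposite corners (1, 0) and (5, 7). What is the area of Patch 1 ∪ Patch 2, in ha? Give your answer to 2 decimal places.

38.00

By inclusion–exclusion:
Individual areas: |Patch 1| = 30, |Patch 2| = 28.
|Patch 1∩Patch 2|: x∈[1,5], y∈[2,7] → 4·5 = 20.
|Patch 1 ∪ Patch 2| = 58 − 20 = 38.00.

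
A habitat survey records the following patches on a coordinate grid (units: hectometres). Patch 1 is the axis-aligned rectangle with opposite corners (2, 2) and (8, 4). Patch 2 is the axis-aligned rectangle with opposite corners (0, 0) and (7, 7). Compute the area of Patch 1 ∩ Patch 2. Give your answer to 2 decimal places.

|Patch 1∩Patch 2|: x∈[2,7], y∈[2,4] → 5·2 = 10.

10.00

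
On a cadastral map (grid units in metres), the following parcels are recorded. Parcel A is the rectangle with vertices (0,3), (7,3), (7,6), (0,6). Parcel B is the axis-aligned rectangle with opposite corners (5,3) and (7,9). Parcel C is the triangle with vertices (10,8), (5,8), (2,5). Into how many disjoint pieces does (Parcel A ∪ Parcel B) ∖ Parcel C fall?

(Parcel A ∪ Parcel B) ∖ Parcel C splits into 2 disjoint pieces (area 21.1667, area 2).

2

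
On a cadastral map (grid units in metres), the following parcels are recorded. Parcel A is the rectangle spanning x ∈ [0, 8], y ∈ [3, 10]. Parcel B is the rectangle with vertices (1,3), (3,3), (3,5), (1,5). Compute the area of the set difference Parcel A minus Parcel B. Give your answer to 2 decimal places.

|Parcel A∩Parcel B|: x∈[1,3], y∈[3,5] → 2·2 = 4.
|Parcel A| = 56.
|Parcel A ∖ Parcel B| = |Parcel A| − |Parcel A∩Parcel B| = 56 − 4 = 52.00.

52.00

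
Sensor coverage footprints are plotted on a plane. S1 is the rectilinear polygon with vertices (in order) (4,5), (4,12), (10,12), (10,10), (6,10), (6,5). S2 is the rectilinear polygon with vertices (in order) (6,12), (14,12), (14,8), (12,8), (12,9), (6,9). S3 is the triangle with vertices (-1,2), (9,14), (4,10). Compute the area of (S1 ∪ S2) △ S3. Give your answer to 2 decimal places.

|S1 ∪ S2| = 40.
|(S1 ∪ S2) ∩ S3| = 4.1667.
|(S1 ∪ S2) △ S3| = 40 + 10 − 8.3333 = 41.67.

41.67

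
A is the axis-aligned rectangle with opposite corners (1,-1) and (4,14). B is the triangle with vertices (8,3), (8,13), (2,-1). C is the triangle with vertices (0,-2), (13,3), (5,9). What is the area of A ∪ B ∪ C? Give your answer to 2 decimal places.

By inclusion–exclusion:
Individual areas: |A| = 45, |B| = 30, |C| = 59.
|A∩B| = 3.3333.
|A∩C| = 13.1231.
|B∩C| = 23.6655.
|A∩B∩C| = 3.3333.
|A ∪ B ∪ C| = 134 − 40.122 + 3.3333 = 97.21.

97.21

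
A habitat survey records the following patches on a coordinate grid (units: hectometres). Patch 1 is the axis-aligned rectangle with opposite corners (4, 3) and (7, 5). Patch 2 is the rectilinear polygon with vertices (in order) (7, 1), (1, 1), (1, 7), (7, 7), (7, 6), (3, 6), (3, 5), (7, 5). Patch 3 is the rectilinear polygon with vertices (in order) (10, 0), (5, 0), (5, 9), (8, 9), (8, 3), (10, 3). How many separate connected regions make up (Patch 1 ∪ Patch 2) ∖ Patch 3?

(Patch 1 ∪ Patch 2) ∖ Patch 3 is a single connected region.

1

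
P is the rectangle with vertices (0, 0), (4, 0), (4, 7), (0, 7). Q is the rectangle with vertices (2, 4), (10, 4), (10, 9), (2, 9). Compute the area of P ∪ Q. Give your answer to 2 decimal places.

62.00

By inclusion–exclusion:
Individual areas: |P| = 28, |Q| = 40.
|P∩Q|: x∈[2,4], y∈[4,7] → 2·3 = 6.
|P ∪ Q| = 68 − 6 = 62.00.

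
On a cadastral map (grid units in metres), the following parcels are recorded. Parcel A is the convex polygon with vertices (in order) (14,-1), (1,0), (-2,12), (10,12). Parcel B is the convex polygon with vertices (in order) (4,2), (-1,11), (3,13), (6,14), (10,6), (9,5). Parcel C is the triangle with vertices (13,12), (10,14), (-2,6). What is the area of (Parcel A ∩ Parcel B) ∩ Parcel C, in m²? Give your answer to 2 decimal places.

The region (Parcel A ∩ Parcel B) ∩ Parcel C is the polygon with vertices (8,10), (1.091,7.236), (0.757,7.838), (7,12).
By the shoelace formula its area is 10.86.

10.86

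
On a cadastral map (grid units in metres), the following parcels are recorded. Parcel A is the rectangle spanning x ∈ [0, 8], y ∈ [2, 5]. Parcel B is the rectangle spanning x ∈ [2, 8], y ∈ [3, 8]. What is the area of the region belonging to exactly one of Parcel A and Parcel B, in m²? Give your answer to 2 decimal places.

|Parcel A∩Parcel B|: x∈[2,8], y∈[3,5] → 6·2 = 12.
|Parcel A △ Parcel B| = |Parcel A| + |Parcel B| − 2·|Parcel A∩Parcel B| = 24 + 30 − 24 = 30.00.

30.00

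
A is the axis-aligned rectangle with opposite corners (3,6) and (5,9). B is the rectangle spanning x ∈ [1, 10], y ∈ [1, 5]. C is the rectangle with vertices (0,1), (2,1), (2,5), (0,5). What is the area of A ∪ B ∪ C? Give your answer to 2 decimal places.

46.00

By inclusion–exclusion:
Individual areas: |A| = 6, |B| = 36, |C| = 8.
|A∩B| = 0 (no overlap).
|A∩C| = 0 (no overlap).
|B∩C|: x∈[1,2], y∈[1,5] → 1·4 = 4.
|A∩B∩C| = 0.
|A ∪ B ∪ C| = 50 − 4 + 0 = 46.00.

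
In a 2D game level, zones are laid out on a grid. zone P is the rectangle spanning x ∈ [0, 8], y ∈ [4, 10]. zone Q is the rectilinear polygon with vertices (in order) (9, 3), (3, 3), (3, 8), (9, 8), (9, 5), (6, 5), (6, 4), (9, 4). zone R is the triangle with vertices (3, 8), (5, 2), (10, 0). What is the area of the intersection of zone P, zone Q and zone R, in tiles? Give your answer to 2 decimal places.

4.19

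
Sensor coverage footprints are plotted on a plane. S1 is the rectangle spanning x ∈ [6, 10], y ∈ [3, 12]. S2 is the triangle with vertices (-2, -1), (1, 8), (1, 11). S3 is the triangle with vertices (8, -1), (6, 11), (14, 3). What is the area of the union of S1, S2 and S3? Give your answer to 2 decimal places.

61.83

By inclusion–exclusion:
Individual areas: |S1| = 36, |S2| = 4.5, |S3| = 40.
|S1∩S2| = 0.
|S1∩S3| = 18.6667.
|S2∩S3| = 0.
|S1∩S2∩S3| = 0.
|S1 ∪ S2 ∪ S3| = 80.5 − 18.6667 + 0 = 61.83.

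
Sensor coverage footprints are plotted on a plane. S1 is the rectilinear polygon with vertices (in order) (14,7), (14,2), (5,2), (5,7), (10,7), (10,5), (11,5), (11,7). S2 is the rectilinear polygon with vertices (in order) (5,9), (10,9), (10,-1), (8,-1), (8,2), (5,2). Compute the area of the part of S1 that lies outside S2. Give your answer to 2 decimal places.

18.00

|S1| = 43, |S1∩S2| = 25.
|S1 ∖ S2| = |S1| − |S1∩S2| = 43 − 25 = 18.00.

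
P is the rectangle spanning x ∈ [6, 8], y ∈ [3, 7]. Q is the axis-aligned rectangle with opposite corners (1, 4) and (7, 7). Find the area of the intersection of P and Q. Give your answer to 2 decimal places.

3.00

|P∩Q|: x∈[6,7], y∈[4,7] → 1·3 = 3.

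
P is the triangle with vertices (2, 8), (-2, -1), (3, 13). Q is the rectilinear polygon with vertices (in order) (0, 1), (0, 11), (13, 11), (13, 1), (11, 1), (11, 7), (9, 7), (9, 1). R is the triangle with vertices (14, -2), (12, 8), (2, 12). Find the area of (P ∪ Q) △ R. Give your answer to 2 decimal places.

|P ∪ Q| = 119.4143.
|(P ∪ Q) ∩ R| = 33.2411.
|(P ∪ Q) △ R| = 119.4143 + 46 − 66.4822 = 98.93.

98.93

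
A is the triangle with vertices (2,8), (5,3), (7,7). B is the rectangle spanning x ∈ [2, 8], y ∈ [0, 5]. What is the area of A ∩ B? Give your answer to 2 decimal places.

2.20

The intersection is the polygon with vertices (5,3), (3.8,5), (6,5).
By the shoelace formula its area is 2.20.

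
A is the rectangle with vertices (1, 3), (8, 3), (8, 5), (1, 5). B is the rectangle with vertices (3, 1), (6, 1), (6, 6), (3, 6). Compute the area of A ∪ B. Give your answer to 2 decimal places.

By inclusion–exclusion:
Individual areas: |A| = 14, |B| = 15.
|A∩B|: x∈[3,6], y∈[3,5] → 3·2 = 6.
|A ∪ B| = 29 − 6 = 23.00.

23.00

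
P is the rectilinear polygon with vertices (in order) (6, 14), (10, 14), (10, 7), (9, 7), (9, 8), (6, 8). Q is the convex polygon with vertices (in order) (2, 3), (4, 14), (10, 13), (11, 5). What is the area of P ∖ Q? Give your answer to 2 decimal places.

2.67

|P| = 25, |P∩Q| = 22.3333.
|P ∖ Q| = |P| − |P∩Q| = 25 − 22.3333 = 2.67.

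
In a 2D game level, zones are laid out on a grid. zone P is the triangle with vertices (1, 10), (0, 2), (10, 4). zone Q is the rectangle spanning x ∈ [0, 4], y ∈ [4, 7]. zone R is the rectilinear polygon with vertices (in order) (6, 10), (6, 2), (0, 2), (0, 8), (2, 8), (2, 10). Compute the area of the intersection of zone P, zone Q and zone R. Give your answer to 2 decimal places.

The intersection is the polygon with vertices (4,7), (4,4), (0.25,4), (0.625,7).
By the shoelace formula its area is 10.69.

10.69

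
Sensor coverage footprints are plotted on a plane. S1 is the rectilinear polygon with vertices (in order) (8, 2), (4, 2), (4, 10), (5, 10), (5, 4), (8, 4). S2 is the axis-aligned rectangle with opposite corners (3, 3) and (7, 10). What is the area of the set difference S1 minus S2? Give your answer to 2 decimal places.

|S1| = 14, |S1∩S2| = 9.
|S1 ∖ S2| = |S1| − |S1∩S2| = 14 − 9 = 5.00.

5.00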